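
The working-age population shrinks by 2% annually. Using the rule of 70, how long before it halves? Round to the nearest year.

Falling at 2%, it halves about every 70/2 = 35.00 years.

35 years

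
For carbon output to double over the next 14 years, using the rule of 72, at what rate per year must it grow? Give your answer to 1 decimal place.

roughly 5.1%

72 / 14 ≈ 5.14, so about 5.1% per year.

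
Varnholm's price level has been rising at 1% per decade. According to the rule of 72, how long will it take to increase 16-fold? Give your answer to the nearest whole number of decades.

Doubling time ≈ 72/1 = 72.00 decades.
16× is 4 doublings, so 4 × 72.00 ≈ 288 decades.

about 288 decades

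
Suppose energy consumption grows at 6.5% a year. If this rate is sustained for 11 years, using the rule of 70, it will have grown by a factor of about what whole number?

Doubling time ≈ 70/6.5 = 10.77 years.
11/10.77 ≈ 1 doubling, so about 2^1 = 2×.

about 2 times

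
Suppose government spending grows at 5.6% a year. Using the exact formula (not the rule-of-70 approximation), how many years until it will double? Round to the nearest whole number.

t = ln(2) / ln(1 + 0.056) = 0.6931 / 0.054488 ≈ 12.72.
≈ 13 years.

13 years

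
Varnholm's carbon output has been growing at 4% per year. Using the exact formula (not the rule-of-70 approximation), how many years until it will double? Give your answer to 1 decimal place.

t = ln(2) / ln(1 + 0.04) = 0.6931 / 0.039221 ≈ 17.67.

17.7 years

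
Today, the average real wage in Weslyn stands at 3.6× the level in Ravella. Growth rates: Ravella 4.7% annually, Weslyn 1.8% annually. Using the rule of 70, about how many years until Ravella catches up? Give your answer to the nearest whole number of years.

The growth-rate gap is 4.7% − 1.8% = 2.9 percentage points.
So the ratio between them halves every 70/2.9 ≈ 24.14 years.
A 3.6× gap takes log₂(3.6) ≈ 1.85 halvings to close: 1.85 × 24.14 ≈ 45 years.

45 years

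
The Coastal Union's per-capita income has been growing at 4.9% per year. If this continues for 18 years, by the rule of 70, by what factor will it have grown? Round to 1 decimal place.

roughly 2.4 times

Doubles every ≈ 14.29 years (70/4.9).
18 years is 1.26 doublings; 2^1.26 ≈ 2.4×.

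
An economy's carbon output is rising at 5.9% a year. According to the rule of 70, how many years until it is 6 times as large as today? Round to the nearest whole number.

approximately 31 years

One doubling takes 70/5.9 = 11.86 years.
Reaching 6× takes log₂(6) ≈ 2.58 doublings.
2.58 × 11.86 ≈ 31 years.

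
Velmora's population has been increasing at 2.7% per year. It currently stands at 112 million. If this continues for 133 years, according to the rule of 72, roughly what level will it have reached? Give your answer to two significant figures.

It doubles every 72/2.7 ≈ 26.67 years, so 133 years is 4.99 doublings.
2^4.99 ≈ 31.78; 112 × 31.78 ≈ 3600 million.

approximately 3600 million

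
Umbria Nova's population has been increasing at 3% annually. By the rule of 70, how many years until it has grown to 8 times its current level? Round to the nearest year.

roughly 70 years

Doubling time ≈ 70/3 = 23.33 years.
8 = 2^3, so 3 doublings → 70 years.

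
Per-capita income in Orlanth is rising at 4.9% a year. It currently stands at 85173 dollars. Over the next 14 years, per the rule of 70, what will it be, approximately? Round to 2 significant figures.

170000 dollars

It doubles every 70/4.9 ≈ 14.29 years, so 14 years is 0.98 doublings.
2^0.98 ≈ 1.97; 85173 × 1.97 ≈ 170000 dollars.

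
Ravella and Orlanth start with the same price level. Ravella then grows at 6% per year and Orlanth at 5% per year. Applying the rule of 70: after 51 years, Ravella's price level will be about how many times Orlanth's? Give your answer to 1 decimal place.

approximately 1.7 times

Rate gap = 6% − 5% = 1 point.
The ratio doubles every 70/1 ≈ 70.00 years.
51/70.00 ≈ 0.73 doublings → ratio ≈ 2^0.73 ≈ 1.7.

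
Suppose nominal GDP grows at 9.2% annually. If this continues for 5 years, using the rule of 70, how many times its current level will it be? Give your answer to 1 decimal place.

Doubles every ≈ 7.61 years (70/9.2).
5 years is 0.66 doublings; 2^0.66 ≈ 1.6×.

around 1.6 times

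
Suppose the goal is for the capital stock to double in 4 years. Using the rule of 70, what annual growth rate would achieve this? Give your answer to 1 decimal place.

70 / 4 ≈ 17.50, so about 17.5% a year.

roughly 17.5%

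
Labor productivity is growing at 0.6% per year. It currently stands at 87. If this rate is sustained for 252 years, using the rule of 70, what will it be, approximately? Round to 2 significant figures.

It doubles every 70/0.6 ≈ 116.67 years, so 252 years is 2.16 doublings.
2^2.16 ≈ 4.47; 87 × 4.47 ≈ 390.

roughly 390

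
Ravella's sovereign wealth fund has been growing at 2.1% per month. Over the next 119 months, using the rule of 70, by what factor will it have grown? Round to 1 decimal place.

Doubles every ≈ 33.33 months (70/2.1).
119 months is 3.57 doublings; 2^3.57 ≈ 11.9×.

around 11.9 times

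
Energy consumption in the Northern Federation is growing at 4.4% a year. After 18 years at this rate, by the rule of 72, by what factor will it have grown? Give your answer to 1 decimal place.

around 2.1 times

Doubles every ≈ 16.36 years (72/4.4).
18 years is 1.10 doublings; 2^1.10 ≈ 2.1×.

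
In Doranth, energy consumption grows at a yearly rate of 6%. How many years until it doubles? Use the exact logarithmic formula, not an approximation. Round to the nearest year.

t = ln(2) / ln(1 + 0.06) = 0.6931 / 0.058269 ≈ 11.89.
≈ 12 years.

12 years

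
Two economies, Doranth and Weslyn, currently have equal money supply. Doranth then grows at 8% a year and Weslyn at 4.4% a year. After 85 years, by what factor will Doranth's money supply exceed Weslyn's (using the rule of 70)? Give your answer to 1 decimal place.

20.7 times

Rate gap = 8% − 4.4% = 3.6 points.
The ratio doubles every 70/3.6 ≈ 19.44 years.
85/19.44 ≈ 4.37 doublings → ratio ≈ 2^4.37 ≈ 20.7.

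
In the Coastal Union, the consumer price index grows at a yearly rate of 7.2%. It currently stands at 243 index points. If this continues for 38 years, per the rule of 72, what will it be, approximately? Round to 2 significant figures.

3400 index points

Doubling time ≈ 72/7.2 = 10.00 years.
38 years is 38/10.00 ≈ 3.80 doublings, a factor of 2^3.80 ≈ 13.93.
243 × 13.93 ≈ 3400 index points.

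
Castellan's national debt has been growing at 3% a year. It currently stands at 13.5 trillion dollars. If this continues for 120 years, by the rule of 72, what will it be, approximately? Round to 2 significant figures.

It doubles every 72/3 ≈ 24.00 years, so 120 years is 5.00 doublings.
2^5.00 ≈ 32.00; 13.5 × 32.00 ≈ 430 trillion dollars.

430 trillion dollars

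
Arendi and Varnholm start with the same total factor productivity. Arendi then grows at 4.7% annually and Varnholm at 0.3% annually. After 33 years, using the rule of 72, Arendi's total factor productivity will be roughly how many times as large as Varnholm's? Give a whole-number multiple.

≈ 4 times

Only the 4.4-point difference matters.
72/4.4 ≈ 16.36 years per doubling of the ratio; 33 years gives 2.02 doublings, so ≈ 4×.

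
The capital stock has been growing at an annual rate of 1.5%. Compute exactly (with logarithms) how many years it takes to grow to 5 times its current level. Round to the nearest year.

t = ln(5) / ln(1 + 0.015) = 1.6094 / 0.014889 ≈ 108.09.
≈ 108 years.

108 years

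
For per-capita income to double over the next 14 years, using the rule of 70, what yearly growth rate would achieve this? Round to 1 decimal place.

70 / 14 ≈ 5.00, so about 5.0% per year.

roughly 5.0%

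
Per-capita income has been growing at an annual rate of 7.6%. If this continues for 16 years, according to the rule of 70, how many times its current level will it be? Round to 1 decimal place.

Doubling time ≈ 70/7.6 = 9.21 years.
16 years / 9.21 ≈ 1.74 doublings → factor 2^1.74 ≈ 3.3.

roughly 3.3 times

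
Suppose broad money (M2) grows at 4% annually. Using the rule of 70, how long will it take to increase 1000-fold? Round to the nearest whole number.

Doubling time ≈ 70/4 = 17.50 years.
Reaching 1000× takes log₂(1000) ≈ 9.97 doublings.
9.97 × 17.50 ≈ 174 years.

≈ 174 years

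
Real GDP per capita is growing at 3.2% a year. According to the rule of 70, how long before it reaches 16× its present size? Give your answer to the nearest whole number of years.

Doubling time ≈ 70/3.2 = 21.88 years.
Getting to 16× needs 4 doublings: 4 × 21.88 ≈ 88 years.

approximately 88 years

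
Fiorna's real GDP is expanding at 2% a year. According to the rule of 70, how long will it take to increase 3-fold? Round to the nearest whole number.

Doubling time ≈ 70/2 = 35.00 years.
Reaching 3× takes log₂(3) ≈ 1.58 doublings.
1.58 × 35.00 ≈ 55 years.

55 years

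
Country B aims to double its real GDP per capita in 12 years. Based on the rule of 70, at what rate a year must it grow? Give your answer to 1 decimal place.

approximately 5.8% a year

70 / 12 ≈ 5.83, so about 5.8% a year.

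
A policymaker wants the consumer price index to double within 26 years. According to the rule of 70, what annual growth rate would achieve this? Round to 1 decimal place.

around 2.7%

70 / 26 ≈ 2.69, so about 2.7% a year.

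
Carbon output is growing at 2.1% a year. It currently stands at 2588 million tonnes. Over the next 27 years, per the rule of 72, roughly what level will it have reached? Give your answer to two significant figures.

Doubling time ≈ 72/2.1 = 34.29 years.
27 years is 27/34.29 ≈ 0.79 doublings, a factor of 2^0.79 ≈ 1.73.
2588 × 1.73 ≈ 4500 million tonnes.

around 4500 million tonnes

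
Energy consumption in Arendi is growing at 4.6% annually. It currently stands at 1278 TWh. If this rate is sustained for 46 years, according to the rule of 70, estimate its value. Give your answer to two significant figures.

It doubles every 70/4.6 ≈ 15.22 years, so 46 years is 3.02 doublings.
2^3.02 ≈ 8.11; 1278 × 8.11 ≈ 10000 TWh.

roughly 10000 TWh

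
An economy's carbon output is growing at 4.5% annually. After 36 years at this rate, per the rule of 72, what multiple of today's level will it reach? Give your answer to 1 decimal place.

Doubles every ≈ 16.00 years (72/4.5).
36 years is 2.25 doublings; 2^2.25 ≈ 4.8×.

≈ 4.8 times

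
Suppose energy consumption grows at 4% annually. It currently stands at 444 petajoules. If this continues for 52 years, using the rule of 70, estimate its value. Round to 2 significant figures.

Doubling time ≈ 70/4 = 17.50 years.
52 years is 52/17.50 ≈ 2.97 doublings, a factor of 2^2.97 ≈ 7.84.
444 × 7.84 ≈ 3500 petajoules.

3500 petajoules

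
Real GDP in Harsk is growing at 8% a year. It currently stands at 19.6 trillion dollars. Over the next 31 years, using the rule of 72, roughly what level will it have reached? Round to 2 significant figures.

approximately 210 trillion dollars

It doubles every 72/8 ≈ 9.00 years, so 31 years is 3.44 doublings.
2^3.44 ≈ 10.85; 19.6 × 10.85 ≈ 210 trillion dollars.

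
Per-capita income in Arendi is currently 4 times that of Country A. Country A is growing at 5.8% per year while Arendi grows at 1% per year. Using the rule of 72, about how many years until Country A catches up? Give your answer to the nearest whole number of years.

The growth-rate gap is 5.8% − 1% = 4.8 percentage points.
So the ratio between them halves every 72/4.8 ≈ 15.00 years.
A 4 times gap closes after 2 halvings: 2 × 15.00 ≈ 30 years.

30 years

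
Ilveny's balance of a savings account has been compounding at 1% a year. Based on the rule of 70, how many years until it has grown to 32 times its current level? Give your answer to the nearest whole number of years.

roughly 350 years

Doubling time ≈ 70/1 = 70.00 years.
32× is 5 doublings, so 5 × 70.00 ≈ 350 years.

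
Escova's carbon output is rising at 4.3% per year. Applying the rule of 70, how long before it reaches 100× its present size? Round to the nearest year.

roughly 108 years

At 4.3% it doubles every 70/4.3 ≈ 16.28 years.
100× is log₂ 100 ≈ 6.64 doublings, so ≈ 6.64 × 16.28 = 108 years.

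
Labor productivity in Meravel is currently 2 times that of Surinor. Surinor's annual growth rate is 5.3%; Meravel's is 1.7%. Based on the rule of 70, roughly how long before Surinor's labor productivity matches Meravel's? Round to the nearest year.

19 years

What matters is the difference: 3.6 pp.
Rule of 70 on the gap: the ratio halves every 70/3.6 ≈ 19.44 years.
A 2 times gap closes after 1 halving: 1 × 19.44 ≈ 19 years.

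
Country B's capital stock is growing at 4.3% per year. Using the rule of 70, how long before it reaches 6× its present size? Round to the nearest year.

One doubling takes 70/4.3 = 16.28 years.
6× is log₂ 6 ≈ 2.58 doublings, so ≈ 2.58 × 16.28 = 42 years.

roughly 42 years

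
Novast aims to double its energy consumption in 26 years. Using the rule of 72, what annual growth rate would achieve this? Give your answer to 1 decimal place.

≈ 2.8%

72 / 26 ≈ 2.77, so about 2.8% annually.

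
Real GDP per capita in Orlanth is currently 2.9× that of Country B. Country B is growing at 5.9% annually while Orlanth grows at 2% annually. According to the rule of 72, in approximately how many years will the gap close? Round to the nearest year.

approximately 28 years

Country B gains on Orlanth at 5.9% − 2% = 3.9 points a year.
At that relative rate the gap halves every 72/3.9 ≈ 18.46 years.
A 2.9× gap takes log₂(2.9) ≈ 1.54 halvings to close: 1.54 × 18.46 ≈ 28 years.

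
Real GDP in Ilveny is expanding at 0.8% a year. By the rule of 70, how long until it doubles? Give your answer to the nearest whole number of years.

≈ 88 years

70/0.8 ≈ 87.50, so it doubles roughly every 88 years.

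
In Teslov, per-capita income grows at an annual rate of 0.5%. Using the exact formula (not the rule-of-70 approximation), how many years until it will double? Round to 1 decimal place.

t = ln(2) / ln(1 + 0.005) = 0.6931 / 0.004988 ≈ 138.95.

139.0 years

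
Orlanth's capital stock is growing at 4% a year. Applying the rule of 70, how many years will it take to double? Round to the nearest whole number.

70/4 ≈ 17.50, so it doubles roughly every 18 years.

18 years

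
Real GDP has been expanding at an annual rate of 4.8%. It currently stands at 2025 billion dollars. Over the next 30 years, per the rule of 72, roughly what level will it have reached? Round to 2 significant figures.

It doubles every 72/4.8 ≈ 15.00 years, so 30 years is 2.00 doublings.
2^2.00 ≈ 4.00; 2025 × 4.00 ≈ 8100 billion dollars.

approximately 8100 billion dollars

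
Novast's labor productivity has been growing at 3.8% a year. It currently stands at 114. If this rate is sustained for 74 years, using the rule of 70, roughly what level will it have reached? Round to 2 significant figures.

It doubles every 70/3.8 ≈ 18.42 years, so 74 years is 4.02 doublings.
2^4.02 ≈ 16.22; 114 × 16.22 ≈ 1800.

roughly 1800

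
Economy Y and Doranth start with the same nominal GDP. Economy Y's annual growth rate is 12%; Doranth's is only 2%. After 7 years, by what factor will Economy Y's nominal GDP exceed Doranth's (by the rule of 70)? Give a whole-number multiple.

Economy Y pulls ahead at 10 pp per year, so the ratio doubles every 70/10 ≈ 7.00 years.
In 7 years that's 1.00 doublings: 2^1.00 ≈ 2.

2 times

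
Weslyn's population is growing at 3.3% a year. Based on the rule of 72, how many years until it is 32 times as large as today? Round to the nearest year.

At 3.3% it doubles every 72/3.3 ≈ 21.82 years.
32× is 5 doublings, so 5 × 21.82 ≈ 109 years.

about 109 years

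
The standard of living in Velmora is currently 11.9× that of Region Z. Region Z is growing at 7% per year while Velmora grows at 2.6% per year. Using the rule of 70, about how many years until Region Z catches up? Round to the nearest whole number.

around 57 years

What matters is the difference: 4.4 pp.
Rule of 70 on the gap: the ratio halves every 70/4.4 ≈ 15.91 years.
An 11.9× gap takes log₂(11.9) ≈ 3.57 halvings to close: 3.57 × 15.91 ≈ 57 years.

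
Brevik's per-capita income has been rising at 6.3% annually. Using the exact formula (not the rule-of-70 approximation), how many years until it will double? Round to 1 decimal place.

t = ln(2) / ln(1 + 0.063) = 0.6931 / 0.061095 ≈ 11.34.

11.3 years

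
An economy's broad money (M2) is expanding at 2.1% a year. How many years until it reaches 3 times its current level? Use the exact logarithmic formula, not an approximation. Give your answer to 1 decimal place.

t = ln(3) / ln(1 + 0.021) = 1.0986 / 0.020783 ≈ 52.86.

52.9 years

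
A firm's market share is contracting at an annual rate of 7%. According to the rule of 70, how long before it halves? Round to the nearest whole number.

roughly 10 years

The rule works in reverse for decay: 70/7 ≈ 10.00 years to halve.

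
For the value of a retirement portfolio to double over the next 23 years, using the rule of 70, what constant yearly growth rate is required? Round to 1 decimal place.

around 3.0%

70 / 23 ≈ 3.04, so about 3.0% per year.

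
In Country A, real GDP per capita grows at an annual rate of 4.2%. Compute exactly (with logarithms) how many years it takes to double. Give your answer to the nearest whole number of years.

17 years

t = ln(2) / ln(1 + 0.042) = 0.6931 / 0.041142 ≈ 16.85.
≈ 17 years.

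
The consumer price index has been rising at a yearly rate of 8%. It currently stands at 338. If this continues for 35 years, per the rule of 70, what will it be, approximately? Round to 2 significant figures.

about 5400

Doubling time ≈ 70/8 = 8.75 years.
35 years is 35/8.75 ≈ 4.00 doublings, a factor of 2^4.00 ≈ 16.00.
338 × 16.00 ≈ 5400.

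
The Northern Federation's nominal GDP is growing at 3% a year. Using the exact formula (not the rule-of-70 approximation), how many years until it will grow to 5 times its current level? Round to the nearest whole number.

t = ln(5) / ln(1 + 0.03) = 1.6094 / 0.029559 ≈ 54.45.
≈ 54 years.

54 years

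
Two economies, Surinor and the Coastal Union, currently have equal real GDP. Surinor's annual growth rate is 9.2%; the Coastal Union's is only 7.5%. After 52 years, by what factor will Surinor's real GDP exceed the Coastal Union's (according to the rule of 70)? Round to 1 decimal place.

≈ 2.4 times

Rate gap = 9.2% − 7.5% = 1.7 points.
The ratio doubles every 70/1.7 ≈ 41.18 years.
52/41.18 ≈ 1.26 doublings → ratio ≈ 2^1.26 ≈ 2.4.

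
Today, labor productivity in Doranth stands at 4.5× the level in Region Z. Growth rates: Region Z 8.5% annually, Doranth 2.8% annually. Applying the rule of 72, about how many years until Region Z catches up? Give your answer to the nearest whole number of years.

approximately 27 years

The growth-rate gap is 8.5% − 2.8% = 5.7 percentage points.
So the ratio between them halves every 72/5.7 ≈ 12.63 years.
A 4.5× gap takes log₂(4.5) ≈ 2.17 halvings to close: 2.17 × 12.63 ≈ 27 years.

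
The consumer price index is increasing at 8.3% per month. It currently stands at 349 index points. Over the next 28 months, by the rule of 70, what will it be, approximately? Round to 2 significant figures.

approximately 3500 index points

Doubling time ≈ 70/8.3 = 8.43 months.
28 months is 28/8.43 ≈ 3.32 doublings, a factor of 2^3.32 ≈ 9.99.
349 × 9.99 ≈ 3500 index points.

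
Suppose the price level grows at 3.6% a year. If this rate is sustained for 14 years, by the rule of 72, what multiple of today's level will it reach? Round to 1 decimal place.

Doubling time ≈ 72/3.6 = 20.00 years.
14 years / 20.00 ≈ 0.70 doublings → factor 2^0.70 ≈ 1.6.

about 1.6 times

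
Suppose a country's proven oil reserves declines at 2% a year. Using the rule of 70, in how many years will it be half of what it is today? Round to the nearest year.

Halving time ≈ 70 / 2 = 35.00 → 35 years.

roughly 35 years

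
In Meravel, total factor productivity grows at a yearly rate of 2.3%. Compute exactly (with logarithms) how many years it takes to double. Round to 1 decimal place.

30.5 years

t = ln(2) / ln(1 + 0.023) = 0.6931 / 0.022739 ≈ 30.48.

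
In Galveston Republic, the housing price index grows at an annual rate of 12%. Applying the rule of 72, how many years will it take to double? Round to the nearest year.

6 years

At 12%, doubling takes about 72/12 = 6.00 years.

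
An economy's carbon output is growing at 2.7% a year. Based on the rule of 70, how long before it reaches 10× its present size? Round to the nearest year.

At 2.7% it doubles every 70/2.7 ≈ 25.93 years.
10× is log₂ 10 ≈ 3.32 doublings, so ≈ 3.32 × 25.93 = 86 years.

≈ 86 years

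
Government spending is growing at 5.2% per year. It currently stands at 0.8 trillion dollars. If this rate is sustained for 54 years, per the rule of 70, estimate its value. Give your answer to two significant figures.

≈ 13 trillion dollars

Doubling time ≈ 70/5.2 = 13.46 years.
54 years is 54/13.46 ≈ 4.01 doublings, a factor of 2^4.01 ≈ 16.11.
0.8 × 16.11 ≈ 13 trillion dollars.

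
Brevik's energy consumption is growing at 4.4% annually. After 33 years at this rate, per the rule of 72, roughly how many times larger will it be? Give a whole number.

At 4.4% one doubling takes ≈ 16.36 years; 33 years is 2 of them, so ×4.

about 4 times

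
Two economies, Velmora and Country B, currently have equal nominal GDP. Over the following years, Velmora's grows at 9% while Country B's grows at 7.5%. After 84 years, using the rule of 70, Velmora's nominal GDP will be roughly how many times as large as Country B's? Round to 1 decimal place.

about 3.5 times

Rate gap = 9% − 7.5% = 1.5 points.
The ratio doubles every 70/1.5 ≈ 46.67 years.
84/46.67 ≈ 1.80 doublings → ratio ≈ 2^1.80 ≈ 3.5.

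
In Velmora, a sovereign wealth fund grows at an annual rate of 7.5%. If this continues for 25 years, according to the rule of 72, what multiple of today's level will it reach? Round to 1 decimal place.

roughly 6.1 times

Doubling time ≈ 72/7.5 = 9.60 years.
25 years / 9.60 ≈ 2.60 doublings → factor 2^2.60 ≈ 6.1.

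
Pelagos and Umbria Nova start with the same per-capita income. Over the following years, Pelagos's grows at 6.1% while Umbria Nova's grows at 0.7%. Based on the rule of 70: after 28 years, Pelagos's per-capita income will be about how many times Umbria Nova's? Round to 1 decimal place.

roughly 4.5 times

Pelagos pulls ahead at 5.4 pp per year, so the ratio doubles every 70/5.4 ≈ 12.96 years.
In 28 years that's 2.16 doublings: 2^2.16 ≈ 4.5.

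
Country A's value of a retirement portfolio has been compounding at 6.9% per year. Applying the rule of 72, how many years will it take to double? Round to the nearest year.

Doubling time ≈ 72 / 6.9 = 10.43 years.

≈ 10 years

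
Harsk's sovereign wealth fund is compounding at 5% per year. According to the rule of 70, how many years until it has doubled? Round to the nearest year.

approximately 14 years

At 5%, doubling takes about 70/5 = 14.00 years.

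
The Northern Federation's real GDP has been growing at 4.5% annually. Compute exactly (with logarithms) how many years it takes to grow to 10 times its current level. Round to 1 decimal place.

t = ln(10) / ln(1 + 0.045) = 2.3026 / 0.044017 ≈ 52.31.

52.3 years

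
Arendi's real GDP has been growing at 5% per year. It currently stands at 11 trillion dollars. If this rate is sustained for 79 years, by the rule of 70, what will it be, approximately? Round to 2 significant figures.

approximately 550 trillion dollars

Doubling time ≈ 70/5 = 14.00 years.
79 years is 79/14.00 ≈ 5.64 doublings, a factor of 2^5.64 ≈ 49.87.
11 × 49.87 ≈ 550 trillion dollars.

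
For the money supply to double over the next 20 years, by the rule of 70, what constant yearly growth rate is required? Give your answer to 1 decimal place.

about 3.5%

70 / 20 ≈ 3.50, so about 3.5% per year.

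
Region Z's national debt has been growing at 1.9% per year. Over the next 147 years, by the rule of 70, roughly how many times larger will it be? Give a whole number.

≈ 16 times

Doubling time ≈ 70/1.9 = 36.84 years.
147/36.84 ≈ 4 doublings, so about 2^4 = 16×.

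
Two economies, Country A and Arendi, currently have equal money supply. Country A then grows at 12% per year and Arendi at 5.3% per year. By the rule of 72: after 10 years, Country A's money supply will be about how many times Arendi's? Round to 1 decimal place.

Country A pulls ahead at 6.7 pp per year, so the ratio doubles every 72/6.7 ≈ 10.75 years.
In 10 years that's 0.93 doublings: 2^0.93 ≈ 1.9.

≈ 1.9 times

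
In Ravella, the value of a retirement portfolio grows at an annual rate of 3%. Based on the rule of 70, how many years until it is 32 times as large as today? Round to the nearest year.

One doubling takes 70/3 = 23.33 years.
32 = 2^5, so 5 doublings → 117 years.

roughly 117 years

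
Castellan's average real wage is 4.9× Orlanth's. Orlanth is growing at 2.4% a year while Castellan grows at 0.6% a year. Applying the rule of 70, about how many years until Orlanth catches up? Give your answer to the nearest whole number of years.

around 89 years

Orlanth gains on Castellan at 2.4% − 0.6% = 1.8 points a year.
At that relative rate the gap halves every 70/1.8 ≈ 38.89 years.
A 4.9× gap takes log₂(4.9) ≈ 2.29 halvings to close: 2.29 × 38.89 ≈ 89 years.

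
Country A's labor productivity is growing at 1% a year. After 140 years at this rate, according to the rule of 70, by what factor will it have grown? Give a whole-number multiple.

approximately 4 times

At 1% one doubling takes ≈ 70.00 years; 140 years is 2 of them, so ×4.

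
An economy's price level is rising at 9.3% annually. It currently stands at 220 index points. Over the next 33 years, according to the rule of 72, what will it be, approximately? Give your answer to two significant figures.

It doubles every 72/9.3 ≈ 7.74 years, so 33 years is 4.26 doublings.
2^4.26 ≈ 19.16; 220 × 19.16 ≈ 4200 index points.

about 4200 index points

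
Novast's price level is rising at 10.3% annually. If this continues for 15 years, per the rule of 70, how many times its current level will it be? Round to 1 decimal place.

about 4.6 times

Doubles every ≈ 6.80 years (70/10.3).
15 years is 2.21 doublings; 2^2.21 ≈ 4.6×.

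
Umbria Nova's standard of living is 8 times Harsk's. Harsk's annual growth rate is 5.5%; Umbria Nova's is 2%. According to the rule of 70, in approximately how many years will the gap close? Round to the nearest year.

The growth-rate gap is 5.5% − 2% = 3.5 percentage points.
So the ratio between them halves every 70/3.5 ≈ 20.00 years.
An 8 times gap closes after 3 halvings: 3 × 20.00 ≈ 60 years.

≈ 60 years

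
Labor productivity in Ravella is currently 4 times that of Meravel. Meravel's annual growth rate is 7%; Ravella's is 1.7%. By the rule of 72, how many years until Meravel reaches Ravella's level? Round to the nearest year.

Meravel gains on Ravella at 7% − 1.7% = 5.3 points a year.
At that relative rate the gap halves every 72/5.3 ≈ 13.58 years.
A 4 times gap closes after 2 halvings: 2 × 13.58 ≈ 27 years.

27 years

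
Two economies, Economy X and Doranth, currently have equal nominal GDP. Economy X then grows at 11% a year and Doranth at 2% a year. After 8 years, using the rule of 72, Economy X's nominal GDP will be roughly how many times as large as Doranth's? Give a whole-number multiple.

2 times

Rate gap = 11% − 2% = 9 points.
The ratio doubles every 72/9 ≈ 8.00 years.
8/8.00 ≈ 1.00 doublings → ratio ≈ 2^1.00 ≈ 2.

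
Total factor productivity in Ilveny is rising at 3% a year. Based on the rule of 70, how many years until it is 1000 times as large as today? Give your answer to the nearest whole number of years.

about 233 years

Doubling time ≈ 70/3 = 23.33 years.
1000× is log₂ 1000 ≈ 9.97 doublings, so ≈ 9.97 × 23.33 = 233 years.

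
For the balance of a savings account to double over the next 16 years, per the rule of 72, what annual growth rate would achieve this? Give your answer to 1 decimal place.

72 / 16 ≈ 4.50, so about 4.5% annually.

around 4.5% annually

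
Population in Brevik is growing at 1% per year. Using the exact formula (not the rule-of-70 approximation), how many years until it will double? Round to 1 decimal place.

69.7 years

t = ln(2) / ln(1 + 0.01) = 0.6931 / 0.009950 ≈ 69.66.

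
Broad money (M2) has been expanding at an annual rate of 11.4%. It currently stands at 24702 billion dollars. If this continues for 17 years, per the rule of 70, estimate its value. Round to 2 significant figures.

≈ 170000 billion dollars

Doubling time ≈ 70/11.4 = 6.14 years.
17 years is 17/6.14 ≈ 2.77 doublings, a factor of 2^2.77 ≈ 6.82.
24702 × 6.82 ≈ 170000 billion dollars.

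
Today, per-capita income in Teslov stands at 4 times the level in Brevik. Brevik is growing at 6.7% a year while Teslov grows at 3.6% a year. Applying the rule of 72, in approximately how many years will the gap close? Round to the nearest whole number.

around 46 years

The growth-rate gap is 6.7% − 3.6% = 3.1 percentage points.
So the ratio between them halves every 72/3.1 ≈ 23.23 years.
A 4 times gap closes after 2 halvings: 2 × 23.23 ≈ 46 years.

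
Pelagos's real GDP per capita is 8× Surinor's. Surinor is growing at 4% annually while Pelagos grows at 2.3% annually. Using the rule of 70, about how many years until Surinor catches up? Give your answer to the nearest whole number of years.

≈ 124 years

Surinor gains on Pelagos at 4% − 2.3% = 1.7 points a year.
At that relative rate the gap halves every 70/1.7 ≈ 41.18 years.
An 8× gap closes after 3 halvings: 3 × 41.18 ≈ 124 years.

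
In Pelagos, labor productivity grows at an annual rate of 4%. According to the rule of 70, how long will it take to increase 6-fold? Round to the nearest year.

about 45 years

Doubling time ≈ 70/4 = 17.50 years.
Reaching 6× takes log₂(6) ≈ 2.58 doublings.
2.58 × 17.50 ≈ 45 years.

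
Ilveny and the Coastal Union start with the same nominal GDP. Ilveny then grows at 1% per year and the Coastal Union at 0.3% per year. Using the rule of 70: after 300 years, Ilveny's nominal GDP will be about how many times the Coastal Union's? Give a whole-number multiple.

around 8 times

Only the 0.7-point difference matters.
70/0.7 ≈ 100.00 years per doubling of the ratio; 300 years gives 3.00 doublings, so ≈ 8×.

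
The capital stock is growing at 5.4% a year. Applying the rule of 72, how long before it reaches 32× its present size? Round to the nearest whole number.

One doubling takes 72/5.4 = 13.33 years.
Getting to 32× needs 5 doublings: 5 × 13.33 ≈ 67 years.

≈ 67 years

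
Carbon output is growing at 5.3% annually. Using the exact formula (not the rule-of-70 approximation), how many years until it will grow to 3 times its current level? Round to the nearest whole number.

t = ln(3) / ln(1 + 0.053) = 1.0986 / 0.051643 ≈ 21.27.
≈ 21 years.

21 years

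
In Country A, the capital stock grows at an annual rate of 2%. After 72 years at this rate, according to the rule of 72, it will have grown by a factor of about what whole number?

≈ 4 times

At 2% one doubling takes ≈ 36.00 years; 72 years is 2 of them, so ×4.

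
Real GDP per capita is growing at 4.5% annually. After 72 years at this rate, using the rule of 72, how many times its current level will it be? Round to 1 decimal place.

Doubles every ≈ 16.00 years (72/4.5).
72 years is 4.50 doublings; 2^4.50 ≈ 22.6×.

about 22.6 times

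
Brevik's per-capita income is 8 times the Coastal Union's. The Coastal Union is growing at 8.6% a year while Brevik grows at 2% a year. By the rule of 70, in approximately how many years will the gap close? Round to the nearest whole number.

the Coastal Union gains on Brevik at 8.6% − 2% = 6.6 points a year.
At that relative rate the gap halves every 70/6.6 ≈ 10.61 years.
An 8 times gap closes after 3 halvings: 3 × 10.61 ≈ 32 years.

about 32 years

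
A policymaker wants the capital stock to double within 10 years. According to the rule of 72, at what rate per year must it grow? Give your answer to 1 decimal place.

approximately 7.2%

72 / 10 ≈ 7.20, so about 7.2% per year.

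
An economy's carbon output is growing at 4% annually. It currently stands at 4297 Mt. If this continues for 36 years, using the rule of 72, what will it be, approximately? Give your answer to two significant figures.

around 17000 Mt

Doubling time ≈ 72/4 = 18.00 years.
36 years is 36/18.00 ≈ 2.00 doublings, a factor of 2^2.00 ≈ 4.00.
4297 × 4.00 ≈ 17000 Mt.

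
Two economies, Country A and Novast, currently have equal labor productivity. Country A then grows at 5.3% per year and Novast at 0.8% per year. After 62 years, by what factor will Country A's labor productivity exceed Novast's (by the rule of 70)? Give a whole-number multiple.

approximately 16 times

Rate gap = 5.3% − 0.8% = 4.5 points.
The ratio doubles every 70/4.5 ≈ 15.56 years.
62/15.56 ≈ 3.98 doublings → ratio ≈ 2^3.98 ≈ 16.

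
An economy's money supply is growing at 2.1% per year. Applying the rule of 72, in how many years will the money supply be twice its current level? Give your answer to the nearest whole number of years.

approximately 34 years

Doubling time ≈ 72 / 2.1 = 34.29 years.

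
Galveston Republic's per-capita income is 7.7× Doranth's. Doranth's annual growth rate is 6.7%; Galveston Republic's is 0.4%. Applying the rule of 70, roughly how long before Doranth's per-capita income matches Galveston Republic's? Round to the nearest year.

The growth-rate gap is 6.7% − 0.4% = 6.3 percentage points.
So the ratio between them halves every 70/6.3 ≈ 11.11 years.
A 7.7× gap takes log₂(7.7) ≈ 2.94 halvings to close: 2.94 × 11.11 ≈ 33 years.

about 33 years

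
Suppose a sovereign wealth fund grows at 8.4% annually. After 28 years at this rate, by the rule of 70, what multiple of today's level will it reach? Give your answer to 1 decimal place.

about 10.3 times

Doubles every ≈ 8.33 years (70/8.4).
28 years is 3.36 doublings; 2^3.36 ≈ 10.3×.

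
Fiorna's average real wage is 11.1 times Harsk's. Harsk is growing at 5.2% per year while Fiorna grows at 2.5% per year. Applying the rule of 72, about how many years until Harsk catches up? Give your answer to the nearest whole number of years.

approximately 93 years

Harsk gains on Fiorna at 5.2% − 2.5% = 2.7 points a year.
At that relative rate the gap halves every 72/2.7 ≈ 26.67 years.
An 11.1 times gap takes log₂(11.1) ≈ 3.47 halvings to close: 3.47 × 26.67 ≈ 93 years.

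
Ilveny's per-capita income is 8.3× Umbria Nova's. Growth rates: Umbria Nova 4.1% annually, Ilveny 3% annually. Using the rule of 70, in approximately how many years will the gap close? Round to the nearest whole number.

about 194 years

The growth-rate gap is 4.1% − 3% = 1.1 percentage points.
So the ratio between them halves every 70/1.1 ≈ 63.64 years.
An 8.3× gap takes log₂(8.3) ≈ 3.05 halvings to close: 3.05 × 63.64 ≈ 194 years.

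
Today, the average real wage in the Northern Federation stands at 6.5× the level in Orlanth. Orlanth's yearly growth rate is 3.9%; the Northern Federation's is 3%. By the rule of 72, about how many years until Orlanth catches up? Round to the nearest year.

around 216 years

Orlanth gains on the Northern Federation at 3.9% − 3% = 0.9 points a year.
At that relative rate the gap halves every 72/0.9 ≈ 80.00 years.
A 6.5× gap takes log₂(6.5) ≈ 2.70 halvings to close: 2.70 × 80.00 ≈ 216 years.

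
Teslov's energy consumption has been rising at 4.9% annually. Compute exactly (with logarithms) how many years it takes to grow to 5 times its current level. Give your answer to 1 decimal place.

t = ln(5) / ln(1 + 0.049) = 1.6094 / 0.047837 ≈ 33.64.

33.6 years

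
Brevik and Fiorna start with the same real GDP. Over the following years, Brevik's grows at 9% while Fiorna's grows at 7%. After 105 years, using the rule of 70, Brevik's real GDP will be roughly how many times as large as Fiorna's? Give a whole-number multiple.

Brevik pulls ahead at 2 pp per year, so the ratio doubles every 70/2 ≈ 35.00 years.
In 105 years that's 3.00 doublings: 2^3.00 ≈ 8.

about 8 times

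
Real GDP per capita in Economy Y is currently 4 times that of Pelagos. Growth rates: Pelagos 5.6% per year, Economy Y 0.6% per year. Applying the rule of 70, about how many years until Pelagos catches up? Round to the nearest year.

The growth-rate gap is 5.6% − 0.6% = 5 percentage points.
So the ratio between them halves every 70/5 ≈ 14.00 years.
A 4 times gap closes after 2 halvings: 2 × 14.00 ≈ 28 years.

≈ 28 years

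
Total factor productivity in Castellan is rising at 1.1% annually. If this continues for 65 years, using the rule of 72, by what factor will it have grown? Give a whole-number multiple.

72/1.1 ≈ 65.45 years per doubling.
65 years fits 1 doubling: 2^1 = 2.

about 2 times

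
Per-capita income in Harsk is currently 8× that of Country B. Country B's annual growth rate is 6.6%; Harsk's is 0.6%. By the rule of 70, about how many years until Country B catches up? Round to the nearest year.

What matters is the difference: 6 pp.
Rule of 70 on the gap: the ratio halves every 70/6 ≈ 11.67 years.
An 8× gap closes after 3 halvings: 3 × 11.67 ≈ 35 years.

about 35 years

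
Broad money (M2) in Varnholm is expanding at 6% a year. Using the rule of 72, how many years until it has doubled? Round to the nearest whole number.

Doubling time ≈ 72 / 6 = 12.00 years.

approximately 12 years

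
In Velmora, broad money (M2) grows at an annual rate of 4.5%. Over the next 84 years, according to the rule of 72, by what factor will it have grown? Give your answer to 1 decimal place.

Doubles every ≈ 16.00 years (72/4.5).
84 years is 5.25 doublings; 2^5.25 ≈ 38.1×.

about 38.1 times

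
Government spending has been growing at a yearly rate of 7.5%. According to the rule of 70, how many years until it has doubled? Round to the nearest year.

≈ 9 years

70/7.5 ≈ 9.33, so it doubles roughly every 9 years.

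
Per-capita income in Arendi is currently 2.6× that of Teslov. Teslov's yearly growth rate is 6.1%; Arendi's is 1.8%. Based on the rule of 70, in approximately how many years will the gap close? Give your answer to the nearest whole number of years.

The growth-rate gap is 6.1% − 1.8% = 4.3 percentage points.
So the ratio between them halves every 70/4.3 ≈ 16.28 years.
A 2.6× gap takes log₂(2.6) ≈ 1.38 halvings to close: 1.38 × 16.28 ≈ 22 years.

about 22 years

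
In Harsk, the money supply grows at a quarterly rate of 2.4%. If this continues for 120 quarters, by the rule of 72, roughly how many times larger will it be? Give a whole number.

16 times

Doubling time ≈ 72/2.4 = 30.00 quarters.
120/30.00 ≈ 4 doublings, so about 2^4 = 16×.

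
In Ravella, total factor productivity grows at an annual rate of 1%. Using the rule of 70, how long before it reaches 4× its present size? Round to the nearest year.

At 1% it doubles every 70/1 ≈ 70.00 years.
Getting to 4× needs 2 doublings: 2 × 70.00 ≈ 140 years.

around 140 years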